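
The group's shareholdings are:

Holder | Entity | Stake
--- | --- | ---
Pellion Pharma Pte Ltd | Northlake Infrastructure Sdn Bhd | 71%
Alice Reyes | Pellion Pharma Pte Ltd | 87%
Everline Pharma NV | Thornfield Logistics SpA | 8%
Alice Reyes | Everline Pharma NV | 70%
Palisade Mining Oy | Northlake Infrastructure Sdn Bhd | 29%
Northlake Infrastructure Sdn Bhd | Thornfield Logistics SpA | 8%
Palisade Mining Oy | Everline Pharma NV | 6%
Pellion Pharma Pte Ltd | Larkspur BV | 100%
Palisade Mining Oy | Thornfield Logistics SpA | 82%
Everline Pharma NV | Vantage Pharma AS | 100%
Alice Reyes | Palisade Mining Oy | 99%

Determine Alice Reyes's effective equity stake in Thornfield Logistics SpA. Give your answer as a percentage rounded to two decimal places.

Alice reaches Thornfield along 5 paths.
Via Palisade: 99% × 82% = 81.18%.
Via Pellion → Northlake: 87% × 71% × 8% = 4.9416%.
Via Palisade → Northlake: 99% × 29% × 8% = 2.2968%.
Via Palisade → Everline: 99% × 6% × 8% = 0.4752%.
Via Everline: 70% × 8% = 5.6%.
Total: 81.18% + 4.9416% + 2.2968% + 0.4752% + 5.6% = 94.4936%.
Rounded: 94.49%.

94.49%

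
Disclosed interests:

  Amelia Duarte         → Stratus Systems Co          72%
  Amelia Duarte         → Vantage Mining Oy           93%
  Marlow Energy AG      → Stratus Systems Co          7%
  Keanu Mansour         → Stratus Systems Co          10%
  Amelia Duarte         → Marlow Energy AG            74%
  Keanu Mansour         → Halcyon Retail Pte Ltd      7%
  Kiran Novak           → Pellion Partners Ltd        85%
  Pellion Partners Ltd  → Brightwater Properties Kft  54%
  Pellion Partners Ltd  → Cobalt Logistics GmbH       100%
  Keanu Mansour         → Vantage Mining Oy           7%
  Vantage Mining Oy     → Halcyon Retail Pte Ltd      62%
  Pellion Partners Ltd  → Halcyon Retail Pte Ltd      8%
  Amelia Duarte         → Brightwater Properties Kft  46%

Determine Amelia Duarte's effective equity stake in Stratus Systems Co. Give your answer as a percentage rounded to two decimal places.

77.18%

Amelia reaches Stratus along 2 paths.
Via Marlow: 74% × 7% = 5.18%.
Direct stake: 72% = 72%.
Total: 5.18% + 72% = 77.18%.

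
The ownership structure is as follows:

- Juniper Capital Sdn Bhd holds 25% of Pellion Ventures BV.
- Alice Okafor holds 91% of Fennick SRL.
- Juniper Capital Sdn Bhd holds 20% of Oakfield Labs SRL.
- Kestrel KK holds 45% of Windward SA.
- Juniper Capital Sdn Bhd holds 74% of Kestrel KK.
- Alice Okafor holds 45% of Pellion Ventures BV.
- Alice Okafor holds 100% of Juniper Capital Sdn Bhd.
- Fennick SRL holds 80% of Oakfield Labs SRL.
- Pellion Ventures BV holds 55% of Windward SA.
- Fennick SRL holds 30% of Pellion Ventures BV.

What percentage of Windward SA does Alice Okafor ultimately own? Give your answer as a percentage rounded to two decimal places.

86.82%

Alice reaches Windward along 4 paths.
Via Pellion: 45% × 55% = 24.75%.
Via Juniper → Pellion: 100% × 25% × 55% = 13.75%.
Via Fennick → Pellion: 91% × 30% × 55% = 15.015%.
Via Juniper → Kestrel: 100% × 74% × 45% = 33.3%.
Total: 24.75% + 13.75% + 15.015% + 33.3% = 86.815%.
Rounded: 86.82%.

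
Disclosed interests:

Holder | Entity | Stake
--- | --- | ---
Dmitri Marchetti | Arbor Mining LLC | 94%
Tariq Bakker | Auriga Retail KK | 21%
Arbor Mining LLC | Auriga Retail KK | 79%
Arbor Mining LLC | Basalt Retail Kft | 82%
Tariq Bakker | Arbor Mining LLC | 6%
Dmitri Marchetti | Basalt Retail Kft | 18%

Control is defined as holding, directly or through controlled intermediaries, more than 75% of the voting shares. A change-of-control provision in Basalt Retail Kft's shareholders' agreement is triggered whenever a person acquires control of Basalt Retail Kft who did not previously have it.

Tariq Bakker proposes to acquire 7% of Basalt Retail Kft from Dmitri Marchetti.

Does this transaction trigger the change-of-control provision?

The purchase adds only to Tariq's holdings (Dmitri's stake shrinks), so Tariq is the only person who could newly come to control Basalt.
Tariq's largest direct stake is 21% in Auriga, which does not meet the threshold, so Tariq controls no company.
Neither Tariq nor any entity Tariq controls holds any voting interest in Basalt.
So before the transaction, Tariq does not control Basalt.
After the purchase, Tariq holds 7% of Basalt directly, and Dmitri's stake falls to 11%.
After the transaction, Tariq's side holds 7% of Basalt, not > 75%, so Tariq still does not control Basalt.
No new person acquires control, so the clause is not triggered.

No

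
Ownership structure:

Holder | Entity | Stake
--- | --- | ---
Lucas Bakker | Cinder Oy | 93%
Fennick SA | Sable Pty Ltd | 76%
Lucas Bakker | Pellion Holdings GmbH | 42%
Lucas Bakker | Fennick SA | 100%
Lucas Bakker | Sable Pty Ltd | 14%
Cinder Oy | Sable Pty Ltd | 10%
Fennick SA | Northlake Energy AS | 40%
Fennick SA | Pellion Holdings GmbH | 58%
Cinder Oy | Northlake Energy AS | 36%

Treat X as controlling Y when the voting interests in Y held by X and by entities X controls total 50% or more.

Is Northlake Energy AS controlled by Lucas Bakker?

Yes

Lucas holds 100% of Fennick, so Lucas controls Fennick.
Lucas holds 93% of Cinder, so Lucas controls Cinder.
Cinder and Fennick together hold 36% + 40% = 76% of Northlake, so Lucas controls Northlake.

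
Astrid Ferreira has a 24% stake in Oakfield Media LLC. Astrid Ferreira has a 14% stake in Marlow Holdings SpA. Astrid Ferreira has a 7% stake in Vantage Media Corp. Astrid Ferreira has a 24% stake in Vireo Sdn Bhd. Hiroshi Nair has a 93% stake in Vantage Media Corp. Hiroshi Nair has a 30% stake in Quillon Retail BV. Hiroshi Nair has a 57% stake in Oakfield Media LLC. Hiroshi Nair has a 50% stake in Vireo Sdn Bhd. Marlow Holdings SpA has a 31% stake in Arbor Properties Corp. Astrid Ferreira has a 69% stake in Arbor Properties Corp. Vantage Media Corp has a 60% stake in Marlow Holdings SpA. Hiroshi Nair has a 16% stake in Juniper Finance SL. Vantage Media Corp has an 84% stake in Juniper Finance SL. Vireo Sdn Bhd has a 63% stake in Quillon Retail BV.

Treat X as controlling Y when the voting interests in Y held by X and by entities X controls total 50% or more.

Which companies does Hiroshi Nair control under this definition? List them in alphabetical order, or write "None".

Juniper Finance SL, Marlow Holdings SpA, Oakfield Media LLC, Quillon Retail BV, Vantage Media Corp, Vireo Sdn Bhd

Hiroshi holds 93% of Vantage, so Hiroshi controls Vantage.
Hiroshi holds 50% of Vireo, so Hiroshi controls Vireo.
Hiroshi holds 57% of Oakfield, so Hiroshi controls Oakfield.
Hiroshi and Vireo together hold 30% + 63% = 93% of Quillon, so Hiroshi controls Quillon.
Vantage holds 60% of Marlow, so Hiroshi controls Marlow.
Hiroshi and Vantage together hold 16% + 84% = 100% of Juniper, so Hiroshi controls Juniper.
No other company's threshold is met.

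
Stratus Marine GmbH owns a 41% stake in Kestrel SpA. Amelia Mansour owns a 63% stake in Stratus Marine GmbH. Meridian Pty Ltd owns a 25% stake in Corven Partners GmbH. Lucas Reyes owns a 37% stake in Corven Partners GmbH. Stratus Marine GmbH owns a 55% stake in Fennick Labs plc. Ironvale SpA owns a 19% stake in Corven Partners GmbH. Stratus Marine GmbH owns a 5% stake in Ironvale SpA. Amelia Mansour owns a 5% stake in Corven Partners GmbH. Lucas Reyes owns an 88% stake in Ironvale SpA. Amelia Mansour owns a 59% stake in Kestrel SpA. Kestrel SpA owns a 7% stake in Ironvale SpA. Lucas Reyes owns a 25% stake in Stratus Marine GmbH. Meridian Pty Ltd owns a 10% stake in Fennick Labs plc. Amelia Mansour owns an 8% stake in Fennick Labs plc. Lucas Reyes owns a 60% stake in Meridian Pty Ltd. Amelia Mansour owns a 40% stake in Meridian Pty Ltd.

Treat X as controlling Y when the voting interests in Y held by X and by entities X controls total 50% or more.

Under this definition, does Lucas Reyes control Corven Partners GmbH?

Yes

Lucas holds 88% of Ironvale, so Lucas controls Ironvale.
Lucas holds 60% of Meridian, so Lucas controls Meridian.
Lucas and Meridian and Ironvale together hold 37% + 25% + 19% = 81% of Corven, so Lucas controls Corven.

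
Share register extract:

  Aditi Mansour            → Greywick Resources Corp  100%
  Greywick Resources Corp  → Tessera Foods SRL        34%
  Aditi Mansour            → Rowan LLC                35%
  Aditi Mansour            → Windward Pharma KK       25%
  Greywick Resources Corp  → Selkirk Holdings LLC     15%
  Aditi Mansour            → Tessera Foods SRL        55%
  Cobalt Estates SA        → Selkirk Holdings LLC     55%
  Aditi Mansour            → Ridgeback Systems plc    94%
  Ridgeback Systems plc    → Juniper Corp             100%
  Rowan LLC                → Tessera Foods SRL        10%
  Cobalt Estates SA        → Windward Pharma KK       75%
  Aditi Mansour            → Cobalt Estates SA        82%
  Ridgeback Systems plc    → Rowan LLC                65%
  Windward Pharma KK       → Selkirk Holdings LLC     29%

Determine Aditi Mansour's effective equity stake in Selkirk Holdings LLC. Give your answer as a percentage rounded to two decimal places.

Aditi reaches Selkirk along 4 paths.
Via Windward: 25% × 29% = 7.25%.
Via Cobalt → Windward: 82% × 75% × 29% = 17.835%.
Via Greywick: 100% × 15% = 15%.
Via Cobalt: 82% × 55% = 45.1%.
Total: 7.25% + 17.835% + 15% + 45.1% = 85.185%.
Rounded: 85.19%.

85.19%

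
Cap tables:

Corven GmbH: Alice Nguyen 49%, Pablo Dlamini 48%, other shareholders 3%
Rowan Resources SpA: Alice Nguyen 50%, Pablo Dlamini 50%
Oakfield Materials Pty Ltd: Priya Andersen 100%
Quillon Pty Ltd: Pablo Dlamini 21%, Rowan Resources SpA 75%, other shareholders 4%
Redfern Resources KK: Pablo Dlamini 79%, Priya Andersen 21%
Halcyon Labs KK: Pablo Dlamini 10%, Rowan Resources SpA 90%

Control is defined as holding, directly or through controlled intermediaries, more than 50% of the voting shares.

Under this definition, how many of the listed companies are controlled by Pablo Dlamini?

1

Pablo holds 79% of Redfern, so Pablo controls Redfern.
No other company's threshold is met.
Pablo controls 1 company.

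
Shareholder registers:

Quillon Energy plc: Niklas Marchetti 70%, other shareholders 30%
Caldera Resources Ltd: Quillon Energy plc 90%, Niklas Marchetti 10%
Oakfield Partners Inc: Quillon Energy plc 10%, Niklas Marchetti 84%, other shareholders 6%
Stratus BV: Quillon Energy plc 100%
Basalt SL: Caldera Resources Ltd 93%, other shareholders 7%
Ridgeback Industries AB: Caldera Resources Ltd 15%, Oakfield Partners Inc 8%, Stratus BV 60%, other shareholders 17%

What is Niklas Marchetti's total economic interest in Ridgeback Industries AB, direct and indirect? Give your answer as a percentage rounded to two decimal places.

Niklas reaches Ridgeback along 5 paths.
Via Quillon → Caldera: 70% × 90% × 15% = 9.45%.
Via Caldera: 10% × 15% = 1.5%.
Via Quillon → Oakfield: 70% × 10% × 8% = 0.56%.
Via Oakfield: 84% × 8% = 6.72%.
Via Quillon → Stratus: 70% × 100% × 60% = 42%.
Total: 9.45% + 1.5% + 0.56% + 6.72% + 42% = 60.23%.

60.23%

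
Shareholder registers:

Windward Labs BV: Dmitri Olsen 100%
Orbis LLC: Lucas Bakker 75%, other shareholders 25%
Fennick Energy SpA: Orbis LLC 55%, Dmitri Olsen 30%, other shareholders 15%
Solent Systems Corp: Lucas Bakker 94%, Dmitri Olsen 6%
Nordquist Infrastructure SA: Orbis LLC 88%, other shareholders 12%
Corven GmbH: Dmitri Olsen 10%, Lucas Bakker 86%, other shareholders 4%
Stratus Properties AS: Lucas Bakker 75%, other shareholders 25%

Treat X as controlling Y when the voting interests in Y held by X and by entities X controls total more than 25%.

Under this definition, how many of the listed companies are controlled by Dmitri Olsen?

Dmitri holds 100% of Windward, so Dmitri controls Windward.
Dmitri holds 30% of Fennick, so Dmitri controls Fennick.
No other company's threshold is met.
Dmitri controls 2 companies.

2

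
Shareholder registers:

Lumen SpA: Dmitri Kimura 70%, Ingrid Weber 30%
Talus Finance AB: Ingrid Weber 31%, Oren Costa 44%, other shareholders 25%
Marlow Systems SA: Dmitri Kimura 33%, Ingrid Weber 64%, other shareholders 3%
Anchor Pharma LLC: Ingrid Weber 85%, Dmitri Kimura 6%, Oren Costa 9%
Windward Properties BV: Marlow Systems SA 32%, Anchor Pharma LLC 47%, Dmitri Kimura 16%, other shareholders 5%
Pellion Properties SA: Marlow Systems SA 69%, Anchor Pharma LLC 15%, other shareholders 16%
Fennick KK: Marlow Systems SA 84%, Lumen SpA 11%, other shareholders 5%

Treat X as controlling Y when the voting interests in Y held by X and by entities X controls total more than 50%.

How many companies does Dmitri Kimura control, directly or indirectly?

Dmitri holds 70% of Lumen, so Dmitri controls Lumen.
No other company's threshold is met.
Dmitri controls 1 company.

1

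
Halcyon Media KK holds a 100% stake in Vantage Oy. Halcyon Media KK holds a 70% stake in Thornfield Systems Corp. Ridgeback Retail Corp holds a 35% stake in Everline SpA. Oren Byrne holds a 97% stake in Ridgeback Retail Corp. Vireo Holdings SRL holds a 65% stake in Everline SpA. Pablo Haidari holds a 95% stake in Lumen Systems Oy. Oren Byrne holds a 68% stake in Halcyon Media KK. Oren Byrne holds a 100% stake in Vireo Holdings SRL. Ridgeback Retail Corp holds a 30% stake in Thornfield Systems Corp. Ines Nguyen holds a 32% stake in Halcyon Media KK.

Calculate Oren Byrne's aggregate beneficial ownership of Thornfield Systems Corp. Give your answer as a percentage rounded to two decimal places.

76.70%

Oren reaches Thornfield along 2 paths.
Via Halcyon: 68% × 70% = 47.6%.
Via Ridgeback: 97% × 30% = 29.1%.
Total: 47.6% + 29.1% = 76.7%.
Rounded: 76.70%.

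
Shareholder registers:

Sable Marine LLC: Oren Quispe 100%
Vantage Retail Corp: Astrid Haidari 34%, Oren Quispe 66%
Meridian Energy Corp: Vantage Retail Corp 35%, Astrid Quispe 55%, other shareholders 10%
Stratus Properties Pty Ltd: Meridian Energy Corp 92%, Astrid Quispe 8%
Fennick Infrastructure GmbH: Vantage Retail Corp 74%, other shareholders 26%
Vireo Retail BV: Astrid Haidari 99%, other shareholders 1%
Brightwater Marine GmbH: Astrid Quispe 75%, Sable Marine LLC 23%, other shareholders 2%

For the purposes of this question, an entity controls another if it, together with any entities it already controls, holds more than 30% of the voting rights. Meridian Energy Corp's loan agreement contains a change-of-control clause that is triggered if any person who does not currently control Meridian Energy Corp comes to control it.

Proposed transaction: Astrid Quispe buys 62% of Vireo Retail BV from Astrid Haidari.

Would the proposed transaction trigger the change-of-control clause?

The purchase adds only to Astrid Quispe's holdings (Astrid Haidari's stake shrinks), so Astrid Quispe is the only person who could newly come to control Meridian.
Astrid Quispe holds 55% of Meridian, so Astrid Quispe controls Meridian.
So Astrid Quispe already controls Meridian before the transaction.
After the purchase, Astrid Quispe holds 62% of Vireo directly, and Astrid Haidari's stake falls to 37%.
Astrid Quispe controlled Meridian already, so this is not a new person acquiring control; every other person's position is unchanged or reduced.
No new person acquires control, so the clause is not triggered.

No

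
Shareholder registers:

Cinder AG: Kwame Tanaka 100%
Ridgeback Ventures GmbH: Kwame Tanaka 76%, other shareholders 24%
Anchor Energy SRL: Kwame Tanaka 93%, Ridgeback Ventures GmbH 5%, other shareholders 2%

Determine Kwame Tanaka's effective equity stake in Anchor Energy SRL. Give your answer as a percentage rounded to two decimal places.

Kwame reaches Anchor along 2 paths.
Direct stake: 93% = 93%.
Via Ridgeback: 76% × 5% = 3.8%.
Total: 93% + 3.8% = 96.8%.
Rounded: 96.80%.

96.80%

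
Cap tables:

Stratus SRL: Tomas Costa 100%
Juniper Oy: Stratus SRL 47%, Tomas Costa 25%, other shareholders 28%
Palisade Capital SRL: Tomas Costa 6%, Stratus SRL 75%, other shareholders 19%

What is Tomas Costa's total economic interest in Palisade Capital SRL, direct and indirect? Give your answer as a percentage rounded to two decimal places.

81.00%

Tomas reaches Palisade along 2 paths.
Direct stake: 6% = 6%.
Via Stratus: 100% × 75% = 75%.
Total: 6% + 75% = 81%.
Rounded: 81.00%.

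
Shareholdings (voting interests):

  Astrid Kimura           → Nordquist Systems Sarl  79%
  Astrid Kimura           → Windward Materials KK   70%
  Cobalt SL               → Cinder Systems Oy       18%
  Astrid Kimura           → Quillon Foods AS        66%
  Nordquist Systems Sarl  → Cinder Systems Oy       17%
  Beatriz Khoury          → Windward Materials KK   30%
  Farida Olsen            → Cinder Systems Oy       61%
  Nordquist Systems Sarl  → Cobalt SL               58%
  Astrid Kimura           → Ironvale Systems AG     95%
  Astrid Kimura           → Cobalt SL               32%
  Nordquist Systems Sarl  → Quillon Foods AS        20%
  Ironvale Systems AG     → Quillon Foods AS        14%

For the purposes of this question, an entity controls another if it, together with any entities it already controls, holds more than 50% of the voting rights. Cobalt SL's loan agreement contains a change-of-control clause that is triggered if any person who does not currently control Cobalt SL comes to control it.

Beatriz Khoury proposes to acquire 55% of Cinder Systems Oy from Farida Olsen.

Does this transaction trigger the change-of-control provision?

No

The purchase adds only to Beatriz's holdings (Farida's stake shrinks), so Beatriz is the only person who could newly come to control Cobalt.
Beatriz's largest direct stake is 30% in Windward, which does not meet the threshold, so Beatriz controls no company.
Neither Beatriz nor any entity Beatriz controls holds any voting interest in Cobalt.
So before the transaction, Beatriz does not control Cobalt.
After the purchase, Beatriz holds 55% of Cinder directly, and Farida's stake falls to 6%.
Beatriz holds 55% of Cinder, so Beatriz controls Cinder.
After the transaction, neither Beatriz nor any entity Beatriz controls holds a voting interest in Cobalt, so Beatriz still does not control it.
No new person acquires control, so the clause is not triggered.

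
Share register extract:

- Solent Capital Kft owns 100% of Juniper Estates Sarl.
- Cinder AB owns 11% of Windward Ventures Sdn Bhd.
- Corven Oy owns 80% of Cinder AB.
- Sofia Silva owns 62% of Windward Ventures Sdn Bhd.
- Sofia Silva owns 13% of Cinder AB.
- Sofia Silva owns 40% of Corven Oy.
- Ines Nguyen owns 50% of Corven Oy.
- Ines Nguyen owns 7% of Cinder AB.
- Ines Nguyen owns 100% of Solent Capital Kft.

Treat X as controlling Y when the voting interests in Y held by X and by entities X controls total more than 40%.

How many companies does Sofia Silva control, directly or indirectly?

1

Sofia holds 62% of Windward, so Sofia controls Windward.
No other company's threshold is met.
Sofia controls 1 company.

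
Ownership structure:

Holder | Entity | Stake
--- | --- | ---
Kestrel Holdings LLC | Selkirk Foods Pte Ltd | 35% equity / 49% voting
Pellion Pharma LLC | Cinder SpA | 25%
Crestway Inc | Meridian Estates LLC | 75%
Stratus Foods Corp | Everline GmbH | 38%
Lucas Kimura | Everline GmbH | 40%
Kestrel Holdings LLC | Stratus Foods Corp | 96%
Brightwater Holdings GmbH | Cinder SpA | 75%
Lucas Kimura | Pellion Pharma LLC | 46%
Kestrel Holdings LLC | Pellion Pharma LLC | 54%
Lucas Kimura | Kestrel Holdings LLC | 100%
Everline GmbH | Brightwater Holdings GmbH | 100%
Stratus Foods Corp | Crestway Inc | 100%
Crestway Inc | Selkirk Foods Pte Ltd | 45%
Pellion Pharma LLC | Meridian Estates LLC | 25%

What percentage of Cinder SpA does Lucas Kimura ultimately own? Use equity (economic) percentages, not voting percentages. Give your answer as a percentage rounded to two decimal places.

82.36%

Lucas reaches Cinder along 4 paths.
Via Everline → Brightwater: 40% × 100% × 75% = 30%.
Via Kestrel → Stratus → Everline → Brightwater: 100% × 96% × 38% × 100% × 75% = 27.36%.
Via Pellion: 46% × 25% = 11.5%.
Via Kestrel → Pellion: 100% × 54% × 25% = 13.5%.
Total: 30% + 27.36% + 11.5% + 13.5% = 82.36%.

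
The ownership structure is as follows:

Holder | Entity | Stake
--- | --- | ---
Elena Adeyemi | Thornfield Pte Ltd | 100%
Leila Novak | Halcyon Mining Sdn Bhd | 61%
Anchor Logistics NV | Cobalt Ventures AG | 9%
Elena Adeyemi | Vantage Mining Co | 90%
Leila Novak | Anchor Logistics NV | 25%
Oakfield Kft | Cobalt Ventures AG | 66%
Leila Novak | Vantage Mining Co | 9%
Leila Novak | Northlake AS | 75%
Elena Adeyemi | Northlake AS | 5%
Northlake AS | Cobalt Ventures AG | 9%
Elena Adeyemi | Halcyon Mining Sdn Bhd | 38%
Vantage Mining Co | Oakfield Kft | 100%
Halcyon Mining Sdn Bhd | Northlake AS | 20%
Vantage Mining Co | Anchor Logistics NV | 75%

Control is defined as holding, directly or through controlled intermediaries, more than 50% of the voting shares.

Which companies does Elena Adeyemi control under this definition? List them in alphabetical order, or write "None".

Elena holds 90% of Vantage, so Elena controls Vantage.
Vantage holds 100% of Oakfield, so Elena controls Oakfield.
Vantage holds 75% of Anchor, so Elena controls Anchor.
Oakfield and Anchor together hold 66% + 9% = 75% of Cobalt, so Elena controls Cobalt.
Elena holds 100% of Thornfield, so Elena controls Thornfield.
No other company's threshold is met.

Anchor Logistics NV, Cobalt Ventures AG, Oakfield Kft, Thornfield Pte Ltd, Vantage Mining Co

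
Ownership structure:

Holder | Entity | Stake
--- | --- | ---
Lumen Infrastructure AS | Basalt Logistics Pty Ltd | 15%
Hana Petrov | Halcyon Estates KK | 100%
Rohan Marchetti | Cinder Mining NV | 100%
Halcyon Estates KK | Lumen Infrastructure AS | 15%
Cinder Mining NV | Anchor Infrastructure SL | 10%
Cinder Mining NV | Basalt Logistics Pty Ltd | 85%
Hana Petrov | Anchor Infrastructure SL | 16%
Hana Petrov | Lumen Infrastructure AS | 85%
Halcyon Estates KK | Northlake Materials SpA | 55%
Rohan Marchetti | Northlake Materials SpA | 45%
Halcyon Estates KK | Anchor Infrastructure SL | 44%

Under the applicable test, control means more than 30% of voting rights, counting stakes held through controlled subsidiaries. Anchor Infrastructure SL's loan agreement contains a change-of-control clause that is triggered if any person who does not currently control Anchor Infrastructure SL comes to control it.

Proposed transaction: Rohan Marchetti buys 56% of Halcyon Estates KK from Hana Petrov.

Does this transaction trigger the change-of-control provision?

The purchase adds only to Rohan's holdings (Hana's stake shrinks), so Rohan is the only person who could newly come to control Anchor.
Rohan holds 100% of Cinder, so Rohan controls Cinder.
Cinder holds 85% of Basalt, so Rohan controls Basalt.
Rohan holds 45% of Northlake, so Rohan controls Northlake.
In Anchor, Rohan's side holds only 10%, not > 30%.
So before the transaction, Rohan does not control Anchor.
After the purchase, Rohan holds 56% of Halcyon directly, and Hana's stake falls to 44%.
Rohan holds 56% of Halcyon, so Rohan controls Halcyon.
Cinder and Halcyon together hold 10% + 44% = 54% of Anchor, so Rohan controls Anchor.
Rohan did not control Anchor before and does after, so the clause is triggered.

Yes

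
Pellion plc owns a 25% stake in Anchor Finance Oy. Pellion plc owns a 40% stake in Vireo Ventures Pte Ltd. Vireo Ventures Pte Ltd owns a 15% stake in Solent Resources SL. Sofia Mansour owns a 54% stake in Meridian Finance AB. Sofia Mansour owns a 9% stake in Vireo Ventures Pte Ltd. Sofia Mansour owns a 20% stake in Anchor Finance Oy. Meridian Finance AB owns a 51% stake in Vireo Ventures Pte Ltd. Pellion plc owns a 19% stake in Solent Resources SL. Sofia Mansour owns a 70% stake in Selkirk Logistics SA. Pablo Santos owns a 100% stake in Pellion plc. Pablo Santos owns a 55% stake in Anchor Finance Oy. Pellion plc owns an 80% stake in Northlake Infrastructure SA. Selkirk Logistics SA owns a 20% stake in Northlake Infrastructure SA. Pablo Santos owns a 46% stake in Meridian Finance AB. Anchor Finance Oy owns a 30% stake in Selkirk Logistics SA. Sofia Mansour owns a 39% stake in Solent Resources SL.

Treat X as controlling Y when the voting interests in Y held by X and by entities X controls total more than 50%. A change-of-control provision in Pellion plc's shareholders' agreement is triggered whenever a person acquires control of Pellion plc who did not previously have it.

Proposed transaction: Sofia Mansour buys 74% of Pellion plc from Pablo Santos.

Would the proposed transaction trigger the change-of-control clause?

Yes

The purchase adds only to Sofia's holdings (Pablo's stake shrinks), so Sofia is the only person who could newly come to control Pellion.
Sofia holds 54% of Meridian, so Sofia controls Meridian.
Sofia and Meridian together hold 9% + 51% = 60% of Vireo, so Sofia controls Vireo.
Sofia holds 70% of Selkirk, so Sofia controls Selkirk.
Sofia and Vireo together hold 39% + 15% = 54% of Solent, so Sofia controls Solent.
Neither Sofia nor any entity Sofia controls holds any voting interest in Pellion.
So before the transaction, Sofia does not control Pellion.
After the purchase, Sofia holds 74% of Pellion directly, and Pablo's stake falls to 26%.
Sofia holds 74% of Pellion, so Sofia controls Pellion.
Sofia did not control Pellion before and does after, so the clause is triggered.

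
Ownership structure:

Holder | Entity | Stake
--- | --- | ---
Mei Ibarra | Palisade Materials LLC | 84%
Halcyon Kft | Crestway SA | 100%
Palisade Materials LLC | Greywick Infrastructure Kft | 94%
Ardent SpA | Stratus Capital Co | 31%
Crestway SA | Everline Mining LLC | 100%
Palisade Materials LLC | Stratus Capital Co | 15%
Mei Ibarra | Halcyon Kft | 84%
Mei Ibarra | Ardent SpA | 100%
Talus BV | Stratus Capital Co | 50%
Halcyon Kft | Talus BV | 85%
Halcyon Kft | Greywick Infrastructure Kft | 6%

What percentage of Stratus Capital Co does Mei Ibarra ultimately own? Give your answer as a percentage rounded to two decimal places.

Mei reaches Stratus along 3 paths.
Via Halcyon → Talus: 84% × 85% × 50% = 35.7%.
Via Palisade: 84% × 15% = 12.6%.
Via Ardent: 100% × 31% = 31%.
Total: 35.7% + 12.6% + 31% = 79.3%.
Rounded: 79.30%.

79.30%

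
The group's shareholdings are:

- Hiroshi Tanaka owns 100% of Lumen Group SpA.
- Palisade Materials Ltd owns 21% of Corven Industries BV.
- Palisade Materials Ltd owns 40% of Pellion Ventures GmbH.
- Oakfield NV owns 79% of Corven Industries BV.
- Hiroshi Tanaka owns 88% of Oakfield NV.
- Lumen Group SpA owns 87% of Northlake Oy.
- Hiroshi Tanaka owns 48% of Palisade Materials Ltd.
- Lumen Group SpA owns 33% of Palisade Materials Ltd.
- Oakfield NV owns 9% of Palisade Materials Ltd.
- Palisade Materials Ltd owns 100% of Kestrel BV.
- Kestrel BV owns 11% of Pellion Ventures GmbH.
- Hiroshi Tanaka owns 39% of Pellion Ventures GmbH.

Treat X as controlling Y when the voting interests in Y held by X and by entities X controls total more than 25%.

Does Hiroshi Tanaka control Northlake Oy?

Hiroshi holds 100% of Lumen, so Hiroshi controls Lumen.
Lumen holds 87% of Northlake, so Hiroshi controls Northlake.

Yes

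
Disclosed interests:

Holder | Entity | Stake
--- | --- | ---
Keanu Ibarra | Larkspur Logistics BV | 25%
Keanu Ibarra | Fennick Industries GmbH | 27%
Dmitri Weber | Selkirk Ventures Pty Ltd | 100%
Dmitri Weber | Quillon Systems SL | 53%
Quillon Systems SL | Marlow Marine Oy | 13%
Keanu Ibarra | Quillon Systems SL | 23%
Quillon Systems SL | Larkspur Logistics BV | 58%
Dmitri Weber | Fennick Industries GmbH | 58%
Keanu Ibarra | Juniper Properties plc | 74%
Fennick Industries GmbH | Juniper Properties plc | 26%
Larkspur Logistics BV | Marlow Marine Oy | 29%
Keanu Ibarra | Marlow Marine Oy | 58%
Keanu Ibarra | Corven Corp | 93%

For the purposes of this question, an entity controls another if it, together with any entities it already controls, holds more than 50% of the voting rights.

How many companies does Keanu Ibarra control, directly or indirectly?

3

Keanu holds 93% of Corven, so Keanu controls Corven.
Keanu holds 58% of Marlow, so Keanu controls Marlow.
Keanu holds 74% of Juniper, so Keanu controls Juniper.
No other company's threshold is met.
Keanu controls 3 companies.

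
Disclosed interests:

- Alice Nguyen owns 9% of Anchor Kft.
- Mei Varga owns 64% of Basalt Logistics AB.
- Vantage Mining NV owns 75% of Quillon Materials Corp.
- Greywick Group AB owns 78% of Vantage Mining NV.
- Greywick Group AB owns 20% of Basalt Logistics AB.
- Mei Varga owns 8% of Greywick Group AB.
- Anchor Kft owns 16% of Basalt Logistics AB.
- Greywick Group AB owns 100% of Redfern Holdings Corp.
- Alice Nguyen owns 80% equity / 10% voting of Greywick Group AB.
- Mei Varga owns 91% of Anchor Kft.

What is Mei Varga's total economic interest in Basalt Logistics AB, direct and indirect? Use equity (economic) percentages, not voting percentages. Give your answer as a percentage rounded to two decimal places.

Mei reaches Basalt along 3 paths.
Via Greywick: 8% × 20% = 1.6%.
Via Anchor: 91% × 16% = 14.56%.
Direct stake: 64% = 64%.
Total: 1.6% + 14.56% + 64% = 80.16%.

80.16%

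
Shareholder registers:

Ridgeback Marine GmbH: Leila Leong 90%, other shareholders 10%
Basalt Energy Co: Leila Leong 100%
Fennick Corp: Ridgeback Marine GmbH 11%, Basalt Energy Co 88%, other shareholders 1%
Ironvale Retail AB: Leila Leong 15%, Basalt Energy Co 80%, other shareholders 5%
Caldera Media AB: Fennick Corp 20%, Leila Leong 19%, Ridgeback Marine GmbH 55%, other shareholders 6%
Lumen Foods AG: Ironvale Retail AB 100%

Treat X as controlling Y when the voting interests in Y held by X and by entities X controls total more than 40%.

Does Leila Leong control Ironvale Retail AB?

Leila holds 100% of Basalt, so Leila controls Basalt.
Leila and Basalt together hold 15% + 80% = 95% of Ironvale, so Leila controls Ironvale.

Yes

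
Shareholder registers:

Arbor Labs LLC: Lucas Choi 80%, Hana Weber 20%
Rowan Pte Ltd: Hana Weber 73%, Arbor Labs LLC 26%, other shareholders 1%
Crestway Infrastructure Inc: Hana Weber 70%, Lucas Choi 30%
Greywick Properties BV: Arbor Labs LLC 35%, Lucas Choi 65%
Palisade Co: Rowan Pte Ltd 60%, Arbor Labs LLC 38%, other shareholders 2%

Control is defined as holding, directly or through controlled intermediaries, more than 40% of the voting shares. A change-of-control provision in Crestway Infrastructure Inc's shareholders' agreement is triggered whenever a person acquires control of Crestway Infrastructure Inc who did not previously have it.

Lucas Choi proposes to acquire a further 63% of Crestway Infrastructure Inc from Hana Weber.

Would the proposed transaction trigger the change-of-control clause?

The purchase adds only to Lucas's holdings (Hana's stake shrinks), so Lucas is the only person who could newly come to control Crestway.
Lucas holds 80% of Arbor, so Lucas controls Arbor.
Arbor and Lucas together hold 35% + 65% = 100% of Greywick, so Lucas controls Greywick.
In Crestway, Lucas's side holds only 30%, not > 40%.
So before the transaction, Lucas does not control Crestway.
After the purchase, Lucas's direct stake in Crestway rises to 30% + 63% = 93%, and Hana's stake falls to 7%.
Lucas holds 93% of Crestway, so Lucas controls Crestway.
Lucas did not control Crestway before and does after, so the clause is triggered.

Yes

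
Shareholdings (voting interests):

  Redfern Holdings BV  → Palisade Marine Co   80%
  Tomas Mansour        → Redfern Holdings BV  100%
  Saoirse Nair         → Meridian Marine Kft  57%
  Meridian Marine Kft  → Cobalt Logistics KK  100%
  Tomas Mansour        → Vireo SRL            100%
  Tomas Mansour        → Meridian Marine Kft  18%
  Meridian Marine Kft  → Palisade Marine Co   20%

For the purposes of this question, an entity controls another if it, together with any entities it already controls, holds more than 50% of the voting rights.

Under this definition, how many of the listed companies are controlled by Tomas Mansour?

3

Tomas holds 100% of Redfern, so Tomas controls Redfern.
Redfern holds 80% of Palisade, so Tomas controls Palisade.
Tomas holds 100% of Vireo, so Tomas controls Vireo.
No other company's threshold is met.
Tomas controls 3 companies.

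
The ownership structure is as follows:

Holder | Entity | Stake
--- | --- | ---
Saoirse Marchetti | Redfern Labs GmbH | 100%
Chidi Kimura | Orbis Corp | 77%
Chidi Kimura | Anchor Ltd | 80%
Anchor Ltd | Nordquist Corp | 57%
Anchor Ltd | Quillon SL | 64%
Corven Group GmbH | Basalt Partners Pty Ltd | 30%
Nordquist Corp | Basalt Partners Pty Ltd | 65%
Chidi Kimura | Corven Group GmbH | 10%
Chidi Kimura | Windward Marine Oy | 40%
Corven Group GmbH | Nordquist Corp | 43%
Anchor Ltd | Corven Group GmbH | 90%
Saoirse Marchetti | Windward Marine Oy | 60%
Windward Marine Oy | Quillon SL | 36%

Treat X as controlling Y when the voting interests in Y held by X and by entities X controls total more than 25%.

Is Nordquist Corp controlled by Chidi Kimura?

Yes

Chidi holds 80% of Anchor, so Chidi controls Anchor.
Chidi and Anchor together hold 10% + 90% = 100% of Corven, so Chidi controls Corven.
Anchor and Corven together hold 57% + 43% = 100% of Nordquist, so Chidi controls Nordquist.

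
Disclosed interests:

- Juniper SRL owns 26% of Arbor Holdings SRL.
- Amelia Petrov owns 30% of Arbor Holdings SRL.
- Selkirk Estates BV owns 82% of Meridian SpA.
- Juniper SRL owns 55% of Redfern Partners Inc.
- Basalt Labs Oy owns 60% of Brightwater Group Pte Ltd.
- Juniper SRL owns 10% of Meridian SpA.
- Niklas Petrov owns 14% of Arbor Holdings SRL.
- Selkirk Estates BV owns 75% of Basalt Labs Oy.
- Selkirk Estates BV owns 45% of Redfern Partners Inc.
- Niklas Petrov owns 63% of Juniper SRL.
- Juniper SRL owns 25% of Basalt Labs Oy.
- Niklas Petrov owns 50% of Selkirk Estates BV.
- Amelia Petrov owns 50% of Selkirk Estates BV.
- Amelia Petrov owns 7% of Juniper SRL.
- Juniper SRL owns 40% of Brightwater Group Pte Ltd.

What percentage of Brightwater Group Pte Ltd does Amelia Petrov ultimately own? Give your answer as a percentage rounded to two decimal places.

Amelia reaches Brightwater along 3 paths.
Via Selkirk → Basalt: 50% × 75% × 60% = 22.5%.
Via Juniper → Basalt: 7% × 25% × 60% = 1.05%.
Via Juniper: 7% × 40% = 2.8%.
Total: 22.5% + 1.05% + 2.8% = 26.35%.

26.35%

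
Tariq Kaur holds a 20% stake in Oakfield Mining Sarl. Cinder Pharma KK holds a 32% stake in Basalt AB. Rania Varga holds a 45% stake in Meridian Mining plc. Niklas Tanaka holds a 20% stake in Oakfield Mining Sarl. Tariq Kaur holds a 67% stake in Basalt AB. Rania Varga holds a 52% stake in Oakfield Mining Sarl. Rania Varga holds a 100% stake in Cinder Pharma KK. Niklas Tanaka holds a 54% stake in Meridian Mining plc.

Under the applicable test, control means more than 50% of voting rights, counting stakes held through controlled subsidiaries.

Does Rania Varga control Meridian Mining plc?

No

Rania holds 100% of Cinder, so Rania controls Cinder.
Rania holds 52% of Oakfield, so Rania controls Oakfield.
In Meridian, Rania's side holds only 45%, not > 50%.
So Rania does not control Meridian.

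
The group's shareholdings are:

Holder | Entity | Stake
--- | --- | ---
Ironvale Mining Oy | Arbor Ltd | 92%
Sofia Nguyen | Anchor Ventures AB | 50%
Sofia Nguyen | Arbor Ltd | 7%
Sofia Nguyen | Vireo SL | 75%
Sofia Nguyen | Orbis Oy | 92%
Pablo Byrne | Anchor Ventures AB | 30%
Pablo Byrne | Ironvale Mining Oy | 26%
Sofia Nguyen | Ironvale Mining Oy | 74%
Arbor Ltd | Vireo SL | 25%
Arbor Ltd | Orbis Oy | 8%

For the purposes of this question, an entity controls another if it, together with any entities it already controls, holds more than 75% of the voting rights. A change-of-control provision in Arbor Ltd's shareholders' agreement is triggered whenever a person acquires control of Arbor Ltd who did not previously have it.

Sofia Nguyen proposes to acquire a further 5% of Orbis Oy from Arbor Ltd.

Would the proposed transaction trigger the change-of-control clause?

No

The purchase adds only to Sofia's holdings (Arbor's stake shrinks), so Sofia is the only person who could newly come to control Arbor.
Sofia holds 92% of Orbis, so Sofia controls Orbis.
In Arbor, Sofia's side holds only 7%, not > 75%.
So before the transaction, Sofia does not control Arbor.
After the purchase, Sofia's direct stake in Orbis rises to 92% + 5% = 97%, and Arbor's stake falls to 3%.
Sofia holds 97% of Orbis, so Sofia controls Orbis.
After the transaction, Sofia's side holds 7% of Arbor, not > 75%, so Sofia still does not control Arbor.
No new person acquires control, so the clause is not triggered.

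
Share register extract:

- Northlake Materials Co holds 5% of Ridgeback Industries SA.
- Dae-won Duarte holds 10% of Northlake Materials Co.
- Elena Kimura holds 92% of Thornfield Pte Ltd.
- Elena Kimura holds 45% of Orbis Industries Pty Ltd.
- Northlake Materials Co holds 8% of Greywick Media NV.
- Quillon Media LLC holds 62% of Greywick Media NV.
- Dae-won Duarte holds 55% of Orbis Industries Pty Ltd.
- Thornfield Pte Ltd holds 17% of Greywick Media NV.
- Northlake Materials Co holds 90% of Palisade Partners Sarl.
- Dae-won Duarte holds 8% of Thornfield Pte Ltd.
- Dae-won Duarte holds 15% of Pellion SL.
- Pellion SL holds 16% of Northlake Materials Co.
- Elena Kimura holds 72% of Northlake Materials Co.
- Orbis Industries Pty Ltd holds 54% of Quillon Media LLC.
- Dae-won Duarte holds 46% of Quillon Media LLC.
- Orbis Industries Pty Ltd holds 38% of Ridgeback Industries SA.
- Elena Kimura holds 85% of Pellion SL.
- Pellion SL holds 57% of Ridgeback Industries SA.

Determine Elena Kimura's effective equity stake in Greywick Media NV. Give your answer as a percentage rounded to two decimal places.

Elena reaches Greywick along 4 paths.
Via Orbis → Quillon: 45% × 54% × 62% = 15.066%.
Via Pellion → Northlake: 85% × 16% × 8% = 1.088%.
Via Northlake: 72% × 8% = 5.76%.
Via Thornfield: 92% × 17% = 15.64%.
Total: 15.066% + 1.088% + 5.76% + 15.64% = 37.554%.
Rounded: 37.55%.

37.55%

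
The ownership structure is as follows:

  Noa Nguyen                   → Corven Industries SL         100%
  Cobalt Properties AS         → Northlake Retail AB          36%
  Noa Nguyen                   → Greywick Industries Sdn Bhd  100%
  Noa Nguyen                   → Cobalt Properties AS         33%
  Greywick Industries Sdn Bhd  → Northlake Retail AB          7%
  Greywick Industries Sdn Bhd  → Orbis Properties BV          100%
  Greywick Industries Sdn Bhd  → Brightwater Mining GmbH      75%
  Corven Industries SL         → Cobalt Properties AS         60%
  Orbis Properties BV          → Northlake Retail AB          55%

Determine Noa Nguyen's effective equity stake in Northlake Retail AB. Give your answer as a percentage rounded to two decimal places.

95.48%

Noa reaches Northlake along 4 paths.
Via Greywick: 100% × 7% = 7%.
Via Cobalt: 33% × 36% = 11.88%.
Via Corven → Cobalt: 100% × 60% × 36% = 21.6%.
Via Greywick → Orbis: 100% × 100% × 55% = 55%.
Total: 7% + 11.88% + 21.6% + 55% = 95.48%.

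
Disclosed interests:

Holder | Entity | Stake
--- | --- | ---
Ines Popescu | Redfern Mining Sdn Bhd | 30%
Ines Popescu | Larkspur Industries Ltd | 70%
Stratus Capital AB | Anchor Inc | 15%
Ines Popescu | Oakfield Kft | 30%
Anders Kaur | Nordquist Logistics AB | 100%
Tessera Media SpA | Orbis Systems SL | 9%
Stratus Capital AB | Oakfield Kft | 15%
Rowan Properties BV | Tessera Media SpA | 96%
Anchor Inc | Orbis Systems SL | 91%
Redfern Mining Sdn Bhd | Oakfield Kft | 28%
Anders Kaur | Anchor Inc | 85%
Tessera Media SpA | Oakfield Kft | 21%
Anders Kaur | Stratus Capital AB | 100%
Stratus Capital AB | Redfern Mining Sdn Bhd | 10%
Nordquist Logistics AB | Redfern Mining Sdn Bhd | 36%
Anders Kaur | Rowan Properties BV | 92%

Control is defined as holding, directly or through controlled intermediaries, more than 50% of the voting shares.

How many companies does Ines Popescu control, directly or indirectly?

1

Ines holds 70% of Larkspur, so Ines controls Larkspur.
No other company's threshold is met.
Ines controls 1 company.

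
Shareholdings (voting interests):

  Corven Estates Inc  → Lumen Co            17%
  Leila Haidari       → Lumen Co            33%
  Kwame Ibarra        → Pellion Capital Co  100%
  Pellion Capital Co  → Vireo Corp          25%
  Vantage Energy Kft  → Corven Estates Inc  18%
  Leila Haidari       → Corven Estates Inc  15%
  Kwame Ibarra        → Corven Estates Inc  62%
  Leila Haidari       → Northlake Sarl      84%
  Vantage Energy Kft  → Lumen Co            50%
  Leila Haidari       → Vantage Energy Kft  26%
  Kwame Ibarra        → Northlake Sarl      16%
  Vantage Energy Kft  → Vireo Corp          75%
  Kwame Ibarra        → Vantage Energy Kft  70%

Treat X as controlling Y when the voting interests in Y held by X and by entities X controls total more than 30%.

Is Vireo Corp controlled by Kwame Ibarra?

Yes

Kwame holds 100% of Pellion, so Kwame controls Pellion.
Kwame holds 70% of Vantage, so Kwame controls Vantage.
Vantage and Pellion together hold 75% + 25% = 100% of Vireo, so Kwame controls Vireo.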